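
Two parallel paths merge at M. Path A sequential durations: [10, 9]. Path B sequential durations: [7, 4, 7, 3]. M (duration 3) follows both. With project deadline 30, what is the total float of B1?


Forward pass: ES(B1) = sum of predecessors on chain B = 0
EF = ES + duration = 0 + 7 = 7
Backward pass: LF(M) = deadline = 30; LS(M) = 30 - 3 = 27
LF(B1) = LS(M) - sum(successors on chain B) = 27 - 14 = 13
LS = LF - duration = 13 - 7 = 6
Total float = LS - ES = 6 - 0 = 6

6


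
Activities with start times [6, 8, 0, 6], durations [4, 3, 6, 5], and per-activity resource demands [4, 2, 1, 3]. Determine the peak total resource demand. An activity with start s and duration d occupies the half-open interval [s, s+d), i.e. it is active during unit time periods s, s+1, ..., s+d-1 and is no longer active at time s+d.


Each activity i is active on [start_i, start_i + duration_i).
Compute total resource usage per time slot:
  t=0: active resources = [1], total = 1
  t=1: active resources = [1], total = 1
  t=2: active resources = [1], total = 1
  t=3: active resources = [1], total = 1
  t=4: active resources = [1], total = 1
  t=5: active resources = [1], total = 1
  t=6: active resources = [4, 3], total = 7
  t=7: active resources = [4, 3], total = 7
  t=8: active resources = [4, 2, 3], total = 9
  t=9: active resources = [4, 2, 3], total = 9
  t=10: active resources = [2, 3], total = 5
Peak resource demand = 9

9


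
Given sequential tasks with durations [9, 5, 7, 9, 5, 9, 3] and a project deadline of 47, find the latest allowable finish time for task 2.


LF(activity 2) = deadline - sum of successor durations
Successors: activities 3 through 7 with durations [7, 9, 5, 9, 3]
Sum of successor durations = 33
LF = 47 - 33 = 14

14


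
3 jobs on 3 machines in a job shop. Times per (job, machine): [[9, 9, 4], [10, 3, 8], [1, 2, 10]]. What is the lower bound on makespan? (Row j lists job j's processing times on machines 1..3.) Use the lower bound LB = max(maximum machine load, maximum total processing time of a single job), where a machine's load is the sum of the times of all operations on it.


Machine loads:
  Machine 1: 9 + 10 + 1 = 20
  Machine 2: 9 + 3 + 2 = 14
  Machine 3: 4 + 8 + 10 = 22
Max machine load = 22
Job totals:
  Job 1: 22
  Job 2: 21
  Job 3: 13
Max job total = 22
Lower bound = max(22, 22) = 22

22


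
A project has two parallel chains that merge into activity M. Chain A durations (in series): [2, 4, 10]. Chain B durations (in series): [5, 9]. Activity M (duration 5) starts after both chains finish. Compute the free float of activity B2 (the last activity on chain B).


ES(B2) = sum of predecessors on chain B = 5
EF(B2) = ES + duration = 5 + 9 = 14
Successor of B2 is M. ES(M) = max(sum(A), sum(B)) = max(16, 14) = 16
Free float = ES(successor) - EF(current) = 16 - 14 = 2

2


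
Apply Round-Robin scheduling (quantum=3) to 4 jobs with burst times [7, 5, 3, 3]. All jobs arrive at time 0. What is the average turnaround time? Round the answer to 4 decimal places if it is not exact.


Time quantum = 3
Execution trace:
  J1 runs 3 units, time = 3
  J2 runs 3 units, time = 6
  J3 runs 3 units, time = 9
  J4 runs 3 units, time = 12
  J1 runs 3 units, time = 15
  J2 runs 2 units, time = 17
  J1 runs 1 units, time = 18
Finish times: [18, 17, 9, 12]
Average turnaround = 56/4 = 14.0

14.0


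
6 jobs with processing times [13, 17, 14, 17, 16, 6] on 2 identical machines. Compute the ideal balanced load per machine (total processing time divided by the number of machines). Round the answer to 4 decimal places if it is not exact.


Total processing time = 13 + 17 + 14 + 17 + 16 + 6 = 83
Number of machines = 2
Ideal balanced load = 83 / 2 = 41.5

41.5


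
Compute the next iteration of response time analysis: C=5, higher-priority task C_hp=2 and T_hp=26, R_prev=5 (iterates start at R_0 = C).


R_next = C + ceil(R_prev / T_hp) * C_hp
ceil(5 / 26) = ceil(0.1923) = 1
Interference = 1 * 2 = 2
R_next = 5 + 2 = 7

7


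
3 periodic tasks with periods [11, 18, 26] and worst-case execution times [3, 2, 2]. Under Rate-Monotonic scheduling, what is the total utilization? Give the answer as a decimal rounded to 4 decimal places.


Compute individual utilizations (exact fractions):
  Task 1: C/T = 3/11 (approx. 0.2727)
  Task 2: C/T = 2/18 = 1/9 (approx. 0.1111)
  Task 3: C/T = 2/26 = 1/13 (approx. 0.0769)
Total utilization U = 3/11 + 1/9 + 1/13 = 593/1287
Rounded to 4 decimal places: U = 0.4608
RM (Liu & Layland) bound for 3 tasks = 0.779763; compare with U = 593/1287 (approx. 0.460761)
U <= bound, so schedulable by RM sufficient condition.

0.4608


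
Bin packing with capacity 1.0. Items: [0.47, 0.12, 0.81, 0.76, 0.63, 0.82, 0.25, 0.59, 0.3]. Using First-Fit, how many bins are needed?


Place items sequentially using First-Fit:
  Item 0.47 -> new Bin 1
  Item 0.12 -> Bin 1 (now 0.59)
  Item 0.81 -> new Bin 2
  Item 0.76 -> new Bin 3
  Item 0.63 -> new Bin 4
  Item 0.82 -> new Bin 5
  Item 0.25 -> Bin 1 (now 0.84)
  Item 0.59 -> new Bin 6
  Item 0.3 -> Bin 4 (now 0.93)
Total bins used = 6

6


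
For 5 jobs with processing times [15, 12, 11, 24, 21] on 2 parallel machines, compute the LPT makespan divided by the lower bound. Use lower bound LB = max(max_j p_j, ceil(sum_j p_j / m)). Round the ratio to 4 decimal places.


LPT order: [24, 21, 15, 12, 11]
Machine loads after assignment: [47, 36]
LPT makespan = 47
Lower bound = max(max_job, ceil(total/2)) = max(24, 42) = 42
Ratio = 47 / 42 = 1.119

1.119


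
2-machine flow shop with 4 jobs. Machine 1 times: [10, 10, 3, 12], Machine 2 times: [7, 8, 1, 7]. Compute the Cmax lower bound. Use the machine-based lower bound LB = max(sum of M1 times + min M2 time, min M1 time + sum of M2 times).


LB1 = sum(M1 times) + min(M2 times) = 35 + 1 = 36
LB2 = min(M1 times) + sum(M2 times) = 3 + 23 = 26
Lower bound = max(LB1, LB2) = max(36, 26) = 36

36


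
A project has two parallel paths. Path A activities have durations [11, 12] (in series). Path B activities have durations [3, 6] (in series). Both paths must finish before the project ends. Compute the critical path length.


Path A total = 11 + 12 = 23
Path B total = 3 + 6 = 9
Critical path = longest path = max(23, 9) = 23

23


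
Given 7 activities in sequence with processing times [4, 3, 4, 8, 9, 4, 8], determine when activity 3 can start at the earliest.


Activity 3 starts after activities 1 through 2 complete.
Predecessor durations: [4, 3]
ES = 4 + 3 = 7

7


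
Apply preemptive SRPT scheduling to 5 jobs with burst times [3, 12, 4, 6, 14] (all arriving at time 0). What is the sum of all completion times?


Since all jobs arrive at t=0, SRPT equals SPT ordering.
SPT order: [3, 4, 6, 12, 14]
Completion times:
  Job 1: p=3, C=3
  Job 2: p=4, C=7
  Job 3: p=6, C=13
  Job 4: p=12, C=25
  Job 5: p=14, C=39
Total completion time = 3 + 7 + 13 + 25 + 39 = 87

87


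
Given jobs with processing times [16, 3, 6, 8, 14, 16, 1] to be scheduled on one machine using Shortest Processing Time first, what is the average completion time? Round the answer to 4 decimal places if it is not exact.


Sort jobs by processing time (SPT order): [1, 3, 6, 8, 14, 16, 16]
Compute completion times sequentially:
  Job 1: processing = 1, completes at 1
  Job 2: processing = 3, completes at 4
  Job 3: processing = 6, completes at 10
  Job 4: processing = 8, completes at 18
  Job 5: processing = 14, completes at 32
  Job 6: processing = 16, completes at 48
  Job 7: processing = 16, completes at 64
Sum of completion times = 177
Average completion time = 177/7 = 25.2857

25.2857


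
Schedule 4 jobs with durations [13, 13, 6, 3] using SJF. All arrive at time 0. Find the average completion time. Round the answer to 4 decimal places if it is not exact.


SJF order (ascending): [3, 6, 13, 13]
Completion times:
  Job 1: burst=3, C=3
  Job 2: burst=6, C=9
  Job 3: burst=13, C=22
  Job 4: burst=13, C=35
Average completion = 69/4 = 17.25

17.25


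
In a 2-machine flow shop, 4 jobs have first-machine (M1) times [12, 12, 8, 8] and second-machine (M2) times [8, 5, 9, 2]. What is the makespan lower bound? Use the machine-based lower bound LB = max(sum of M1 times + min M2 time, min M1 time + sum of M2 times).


LB1 = sum(M1 times) + min(M2 times) = 40 + 2 = 42
LB2 = min(M1 times) + sum(M2 times) = 8 + 24 = 32
Lower bound = max(LB1, LB2) = max(42, 32) = 42

42


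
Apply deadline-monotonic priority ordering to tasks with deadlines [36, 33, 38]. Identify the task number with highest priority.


Sort tasks by relative deadline (ascending):
  Task 2: deadline = 33
  Task 1: deadline = 36
  Task 3: deadline = 38
Priority order (highest first): [2, 1, 3]
Highest priority task = 2

2


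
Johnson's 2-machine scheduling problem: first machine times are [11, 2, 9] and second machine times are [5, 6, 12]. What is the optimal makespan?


Apply Johnson's rule:
  Group 1 (a <= b): [(2, 2, 6), (3, 9, 12)]
  Group 2 (a > b): [(1, 11, 5)]
Optimal job order: [2, 3, 1]
Schedule:
  Job 2: M1 done at 2, M2 done at 8
  Job 3: M1 done at 11, M2 done at 23
  Job 1: M1 done at 22, M2 done at 28
Makespan = 28

28


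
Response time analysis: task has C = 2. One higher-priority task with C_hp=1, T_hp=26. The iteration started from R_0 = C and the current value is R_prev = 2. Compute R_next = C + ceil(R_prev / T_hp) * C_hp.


R_next = C + ceil(R_prev / T_hp) * C_hp
ceil(2 / 26) = ceil(0.0769) = 1
Interference = 1 * 1 = 1
R_next = 2 + 1 = 3

3


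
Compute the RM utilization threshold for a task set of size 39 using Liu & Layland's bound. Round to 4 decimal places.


Compute 2^(1/39) = 1.0179318843
Subtract 1: 1.0179318843 - 1 = 0.0179318843
Multiply by n: 39 * 0.0179318843 = 0.6993434877
Round to 4 dp: 0.6993

0.6993


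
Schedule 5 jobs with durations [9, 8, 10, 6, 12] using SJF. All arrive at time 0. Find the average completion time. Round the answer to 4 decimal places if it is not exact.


SJF order (ascending): [6, 8, 9, 10, 12]
Completion times:
  Job 1: burst=6, C=6
  Job 2: burst=8, C=14
  Job 3: burst=9, C=23
  Job 4: burst=10, C=33
  Job 5: burst=12, C=45
Average completion = 121/5 = 24.2

24.2


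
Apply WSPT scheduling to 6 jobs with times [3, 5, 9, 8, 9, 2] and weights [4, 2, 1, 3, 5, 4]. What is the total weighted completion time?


Compute p/w ratios and sort ascending (WSPT): [(2, 4), (3, 4), (9, 5), (5, 2), (8, 3), (9, 1)]
Compute weighted completion times:
  Job (p=2,w=4): C=2, w*C=4*2=8
  Job (p=3,w=4): C=5, w*C=4*5=20
  Job (p=9,w=5): C=14, w*C=5*14=70
  Job (p=5,w=2): C=19, w*C=2*19=38
  Job (p=8,w=3): C=27, w*C=3*27=81
  Job (p=9,w=1): C=36, w*C=1*36=36
Total weighted completion time = 253

253


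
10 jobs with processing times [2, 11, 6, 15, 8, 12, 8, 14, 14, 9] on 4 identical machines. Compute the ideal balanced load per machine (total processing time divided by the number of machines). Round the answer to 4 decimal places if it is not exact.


Total processing time = 2 + 11 + 6 + 15 + 8 + 12 + 8 + 14 + 14 + 9 = 99
Number of machines = 4
Ideal balanced load = 99 / 4 = 24.75

24.75


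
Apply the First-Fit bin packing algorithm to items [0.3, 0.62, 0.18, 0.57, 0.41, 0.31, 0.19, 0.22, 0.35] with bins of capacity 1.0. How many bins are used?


Place items sequentially using First-Fit:
  Item 0.3 -> new Bin 1
  Item 0.62 -> Bin 1 (now 0.92)
  Item 0.18 -> new Bin 2
  Item 0.57 -> Bin 2 (now 0.75)
  Item 0.41 -> new Bin 3
  Item 0.31 -> Bin 3 (now 0.72)
  Item 0.19 -> Bin 2 (now 0.94)
  Item 0.22 -> Bin 3 (now 0.94)
  Item 0.35 -> new Bin 4
Total bins used = 4

4


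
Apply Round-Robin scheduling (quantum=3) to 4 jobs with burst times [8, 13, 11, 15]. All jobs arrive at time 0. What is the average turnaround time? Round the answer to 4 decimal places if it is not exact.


Time quantum = 3
Execution trace:
  J1 runs 3 units, time = 3
  J2 runs 3 units, time = 6
  J3 runs 3 units, time = 9
  J4 runs 3 units, time = 12
  J1 runs 3 units, time = 15
  J2 runs 3 units, time = 18
  J3 runs 3 units, time = 21
  J4 runs 3 units, time = 24
  J1 runs 2 units, time = 26
  J2 runs 3 units, time = 29
  J3 runs 3 units, time = 32
  J4 runs 3 units, time = 35
  J2 runs 3 units, time = 38
  J3 runs 2 units, time = 40
  J4 runs 3 units, time = 43
  J2 runs 1 units, time = 44
  J4 runs 3 units, time = 47
Finish times: [26, 44, 40, 47]
Average turnaround = 157/4 = 39.25

39.25


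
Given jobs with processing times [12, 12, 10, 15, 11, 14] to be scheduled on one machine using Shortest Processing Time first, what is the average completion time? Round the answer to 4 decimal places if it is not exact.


Sort jobs by processing time (SPT order): [10, 11, 12, 12, 14, 15]
Compute completion times sequentially:
  Job 1: processing = 10, completes at 10
  Job 2: processing = 11, completes at 21
  Job 3: processing = 12, completes at 33
  Job 4: processing = 12, completes at 45
  Job 5: processing = 14, completes at 59
  Job 6: processing = 15, completes at 74
Sum of completion times = 242
Average completion time = 242/6 = 40.3333

40.3333


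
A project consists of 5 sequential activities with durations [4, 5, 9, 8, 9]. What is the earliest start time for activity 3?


Activity 3 starts after activities 1 through 2 complete.
Predecessor durations: [4, 5]
ES = 4 + 5 = 9

9


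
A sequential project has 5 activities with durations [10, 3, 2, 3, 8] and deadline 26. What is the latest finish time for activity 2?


LF(activity 2) = deadline - sum of successor durations
Successors: activities 3 through 5 with durations [2, 3, 8]
Sum of successor durations = 13
LF = 26 - 13 = 13

13


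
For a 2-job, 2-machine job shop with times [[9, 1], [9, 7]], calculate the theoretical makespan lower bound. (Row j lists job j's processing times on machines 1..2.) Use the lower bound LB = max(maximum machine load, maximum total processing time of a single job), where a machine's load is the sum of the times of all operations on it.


Machine loads:
  Machine 1: 9 + 9 = 18
  Machine 2: 1 + 7 = 8
Max machine load = 18
Job totals:
  Job 1: 10
  Job 2: 16
Max job total = 16
Lower bound = max(18, 16) = 18

18


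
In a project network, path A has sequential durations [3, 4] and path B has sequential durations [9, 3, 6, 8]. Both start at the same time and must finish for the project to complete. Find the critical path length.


Path A total = 3 + 4 = 7
Path B total = 9 + 3 + 6 + 8 = 26
Critical path = longest path = max(7, 26) = 26

26


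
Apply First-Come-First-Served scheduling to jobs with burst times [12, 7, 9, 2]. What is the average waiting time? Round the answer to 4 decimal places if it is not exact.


FCFS order (as given): [12, 7, 9, 2]
Waiting times:
  Job 1: wait = 0
  Job 2: wait = 12
  Job 3: wait = 19
  Job 4: wait = 28
Sum of waiting times = 59
Average waiting time = 59/4 = 14.75

14.75


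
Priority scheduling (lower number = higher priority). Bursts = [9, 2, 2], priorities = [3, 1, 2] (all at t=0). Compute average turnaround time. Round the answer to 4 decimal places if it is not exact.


Sort by priority (ascending = highest first):
Order: [(1, 2), (2, 2), (3, 9)]
Completion times:
  Priority 1, burst=2, C=2
  Priority 2, burst=2, C=4
  Priority 3, burst=9, C=13
Average turnaround = 19/3 = 6.3333

6.3333


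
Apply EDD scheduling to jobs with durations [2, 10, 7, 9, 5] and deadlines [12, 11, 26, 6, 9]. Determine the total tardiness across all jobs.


Sort by due date (EDD order): [(9, 6), (5, 9), (10, 11), (2, 12), (7, 26)]
Compute completion times and tardiness:
  Job 1: p=9, d=6, C=9, tardiness=max(0,9-6)=3
  Job 2: p=5, d=9, C=14, tardiness=max(0,14-9)=5
  Job 3: p=10, d=11, C=24, tardiness=max(0,24-11)=13
  Job 4: p=2, d=12, C=26, tardiness=max(0,26-12)=14
  Job 5: p=7, d=26, C=33, tardiness=max(0,33-26)=7
Total tardiness = 42

42


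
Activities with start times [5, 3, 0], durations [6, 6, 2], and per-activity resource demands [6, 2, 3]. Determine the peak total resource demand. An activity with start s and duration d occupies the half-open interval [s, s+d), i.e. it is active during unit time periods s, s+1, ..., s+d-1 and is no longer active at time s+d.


Each activity i is active on [start_i, start_i + duration_i).
Compute total resource usage per time slot:
  t=0: active resources = [3], total = 3
  t=1: active resources = [3], total = 3
  t=2: active resources = [], total = 0
  t=3: active resources = [2], total = 2
  t=4: active resources = [2], total = 2
  t=5: active resources = [6, 2], total = 8
  t=6: active resources = [6, 2], total = 8
  t=7: active resources = [6, 2], total = 8
  t=8: active resources = [6, 2], total = 8
  t=9: active resources = [6], total = 6
  t=10: active resources = [6], total = 6
Peak resource demand = 8

8


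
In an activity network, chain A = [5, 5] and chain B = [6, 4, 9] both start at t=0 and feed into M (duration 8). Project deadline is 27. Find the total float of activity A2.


Forward pass: ES(A2) = sum of predecessors on chain A = 5
EF = ES + duration = 5 + 5 = 10
Backward pass: LF(M) = deadline = 27; LS(M) = 27 - 8 = 19
LF(A2) = LS(M) - sum(successors on chain A) = 19 - 0 = 19
LS = LF - duration = 19 - 5 = 14
Total float = LS - ES = 14 - 5 = 9

9


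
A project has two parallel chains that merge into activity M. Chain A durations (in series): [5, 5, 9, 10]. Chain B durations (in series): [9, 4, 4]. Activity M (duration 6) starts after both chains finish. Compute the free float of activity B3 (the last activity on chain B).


ES(B3) = sum of predecessors on chain B = 13
EF(B3) = ES + duration = 13 + 4 = 17
Successor of B3 is M. ES(M) = max(sum(A), sum(B)) = max(29, 17) = 29
Free float = ES(successor) - EF(current) = 29 - 17 = 12

12


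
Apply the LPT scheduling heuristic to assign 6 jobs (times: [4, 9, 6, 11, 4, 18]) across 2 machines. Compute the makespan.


Sort jobs in decreasing order (LPT): [18, 11, 9, 6, 4, 4]
Assign each job to the least loaded machine:
  Machine 1: jobs [18, 6, 4], load = 28
  Machine 2: jobs [11, 9, 4], load = 24
Makespan = max load = 28

28


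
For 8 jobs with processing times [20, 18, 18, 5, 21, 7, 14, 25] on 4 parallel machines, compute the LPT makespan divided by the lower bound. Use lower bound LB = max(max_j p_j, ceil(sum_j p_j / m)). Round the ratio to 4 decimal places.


LPT order: [25, 21, 20, 18, 18, 14, 7, 5]
Machine loads after assignment: [30, 28, 34, 36]
LPT makespan = 36
Lower bound = max(max_job, ceil(total/4)) = max(25, 32) = 32
Ratio = 36 / 32 = 1.125

1.125


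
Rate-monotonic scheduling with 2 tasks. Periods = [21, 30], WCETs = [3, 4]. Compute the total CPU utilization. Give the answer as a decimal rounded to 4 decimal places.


Compute individual utilizations (exact fractions):
  Task 1: C/T = 3/21 = 1/7 (approx. 0.1429)
  Task 2: C/T = 4/30 = 2/15 (approx. 0.1333)
Total utilization U = 1/7 + 2/15 = 29/105
Rounded to 4 decimal places: U = 0.2762
RM (Liu & Layland) bound for 2 tasks = 0.828427; compare with U = 29/105 (approx. 0.276190)
U <= bound, so schedulable by RM sufficient condition.

0.2762


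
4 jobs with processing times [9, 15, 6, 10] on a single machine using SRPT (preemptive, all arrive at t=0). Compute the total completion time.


Since all jobs arrive at t=0, SRPT equals SPT ordering.
SPT order: [6, 9, 10, 15]
Completion times:
  Job 1: p=6, C=6
  Job 2: p=9, C=15
  Job 3: p=10, C=25
  Job 4: p=15, C=40
Total completion time = 6 + 15 + 25 + 40 = 86

86


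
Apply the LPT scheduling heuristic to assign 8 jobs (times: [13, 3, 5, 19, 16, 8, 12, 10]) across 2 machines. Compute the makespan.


Sort jobs in decreasing order (LPT): [19, 16, 13, 12, 10, 8, 5, 3]
Assign each job to the least loaded machine:
  Machine 1: jobs [19, 12, 8, 5], load = 44
  Machine 2: jobs [16, 13, 10, 3], load = 42
Makespan = max load = 44

44


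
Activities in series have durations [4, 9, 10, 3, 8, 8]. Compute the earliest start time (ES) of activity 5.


Activity 5 starts after activities 1 through 4 complete.
Predecessor durations: [4, 9, 10, 3]
ES = 4 + 9 + 10 + 3 = 26

26


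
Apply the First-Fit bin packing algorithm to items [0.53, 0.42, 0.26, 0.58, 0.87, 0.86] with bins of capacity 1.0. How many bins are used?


Place items sequentially using First-Fit:
  Item 0.53 -> new Bin 1
  Item 0.42 -> Bin 1 (now 0.95)
  Item 0.26 -> new Bin 2
  Item 0.58 -> Bin 2 (now 0.84)
  Item 0.87 -> new Bin 3
  Item 0.86 -> new Bin 4
Total bins used = 4

4


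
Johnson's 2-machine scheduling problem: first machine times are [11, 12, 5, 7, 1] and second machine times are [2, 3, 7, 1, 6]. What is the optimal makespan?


Apply Johnson's rule:
  Group 1 (a <= b): [(5, 1, 6), (3, 5, 7)]
  Group 2 (a > b): [(2, 12, 3), (1, 11, 2), (4, 7, 1)]
Optimal job order: [5, 3, 2, 1, 4]
Schedule:
  Job 5: M1 done at 1, M2 done at 7
  Job 3: M1 done at 6, M2 done at 14
  Job 2: M1 done at 18, M2 done at 21
  Job 1: M1 done at 29, M2 done at 31
  Job 4: M1 done at 36, M2 done at 37
Makespan = 37

37


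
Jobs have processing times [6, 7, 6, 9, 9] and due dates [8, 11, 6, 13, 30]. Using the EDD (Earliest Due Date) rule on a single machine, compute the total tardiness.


Sort by due date (EDD order): [(6, 6), (6, 8), (7, 11), (9, 13), (9, 30)]
Compute completion times and tardiness:
  Job 1: p=6, d=6, C=6, tardiness=max(0,6-6)=0
  Job 2: p=6, d=8, C=12, tardiness=max(0,12-8)=4
  Job 3: p=7, d=11, C=19, tardiness=max(0,19-11)=8
  Job 4: p=9, d=13, C=28, tardiness=max(0,28-13)=15
  Job 5: p=9, d=30, C=37, tardiness=max(0,37-30)=7
Total tardiness = 34

34


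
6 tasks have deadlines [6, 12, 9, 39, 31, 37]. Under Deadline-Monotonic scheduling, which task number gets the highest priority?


Sort tasks by relative deadline (ascending):
  Task 1: deadline = 6
  Task 3: deadline = 9
  Task 2: deadline = 12
  Task 5: deadline = 31
  Task 6: deadline = 37
  Task 4: deadline = 39
Priority order (highest first): [1, 3, 2, 5, 6, 4]
Highest priority task = 1

1


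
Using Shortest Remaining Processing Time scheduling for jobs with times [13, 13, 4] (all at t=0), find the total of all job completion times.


Since all jobs arrive at t=0, SRPT equals SPT ordering.
SPT order: [4, 13, 13]
Completion times:
  Job 1: p=4, C=4
  Job 2: p=13, C=17
  Job 3: p=13, C=30
Total completion time = 4 + 17 + 30 = 51

51


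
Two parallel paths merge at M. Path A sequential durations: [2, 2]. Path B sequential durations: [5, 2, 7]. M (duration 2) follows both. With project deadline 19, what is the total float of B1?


Forward pass: ES(B1) = sum of predecessors on chain B = 0
EF = ES + duration = 0 + 5 = 5
Backward pass: LF(M) = deadline = 19; LS(M) = 19 - 2 = 17
LF(B1) = LS(M) - sum(successors on chain B) = 17 - 9 = 8
LS = LF - duration = 8 - 5 = 3
Total float = LS - ES = 3 - 0 = 3

3


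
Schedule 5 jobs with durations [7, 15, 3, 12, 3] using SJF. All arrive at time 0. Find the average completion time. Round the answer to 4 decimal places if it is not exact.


SJF order (ascending): [3, 3, 7, 12, 15]
Completion times:
  Job 1: burst=3, C=3
  Job 2: burst=3, C=6
  Job 3: burst=7, C=13
  Job 4: burst=12, C=25
  Job 5: burst=15, C=40
Average completion = 87/5 = 17.4

17.4


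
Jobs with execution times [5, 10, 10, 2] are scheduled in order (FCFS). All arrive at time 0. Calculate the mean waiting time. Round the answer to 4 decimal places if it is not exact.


FCFS order (as given): [5, 10, 10, 2]
Waiting times:
  Job 1: wait = 0
  Job 2: wait = 5
  Job 3: wait = 15
  Job 4: wait = 25
Sum of waiting times = 45
Average waiting time = 45/4 = 11.25

11.25


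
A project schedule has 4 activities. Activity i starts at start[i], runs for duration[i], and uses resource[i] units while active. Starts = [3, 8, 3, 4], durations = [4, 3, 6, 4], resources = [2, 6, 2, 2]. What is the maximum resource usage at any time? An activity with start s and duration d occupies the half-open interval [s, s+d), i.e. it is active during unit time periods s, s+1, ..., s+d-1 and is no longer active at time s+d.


Each activity i is active on [start_i, start_i + duration_i).
Compute total resource usage per time slot:
  t=0: active resources = [], total = 0
  t=1: active resources = [], total = 0
  t=2: active resources = [], total = 0
  t=3: active resources = [2, 2], total = 4
  t=4: active resources = [2, 2, 2], total = 6
  t=5: active resources = [2, 2, 2], total = 6
  t=6: active resources = [2, 2, 2], total = 6
  t=7: active resources = [2, 2], total = 4
  t=8: active resources = [6, 2], total = 8
  t=9: active resources = [6], total = 6
  t=10: active resources = [6], total = 6
Peak resource demand = 8

8


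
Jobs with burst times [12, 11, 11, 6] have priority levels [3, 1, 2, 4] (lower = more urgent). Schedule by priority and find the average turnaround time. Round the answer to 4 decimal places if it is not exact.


Sort by priority (ascending = highest first):
Order: [(1, 11), (2, 11), (3, 12), (4, 6)]
Completion times:
  Priority 1, burst=11, C=11
  Priority 2, burst=11, C=22
  Priority 3, burst=12, C=34
  Priority 4, burst=6, C=40
Average turnaround = 107/4 = 26.75

26.75


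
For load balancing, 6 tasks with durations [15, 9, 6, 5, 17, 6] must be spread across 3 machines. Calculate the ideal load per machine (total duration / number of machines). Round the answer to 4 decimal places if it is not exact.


Total processing time = 15 + 9 + 6 + 5 + 17 + 6 = 58
Number of machines = 3
Ideal balanced load = 58 / 3 = 19.3333

19.3333


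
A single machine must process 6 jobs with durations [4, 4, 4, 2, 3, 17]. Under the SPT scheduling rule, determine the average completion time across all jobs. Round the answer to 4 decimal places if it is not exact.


Sort jobs by processing time (SPT order): [2, 3, 4, 4, 4, 17]
Compute completion times sequentially:
  Job 1: processing = 2, completes at 2
  Job 2: processing = 3, completes at 5
  Job 3: processing = 4, completes at 9
  Job 4: processing = 4, completes at 13
  Job 5: processing = 4, completes at 17
  Job 6: processing = 17, completes at 34
Sum of completion times = 80
Average completion time = 80/6 = 13.3333

13.3333


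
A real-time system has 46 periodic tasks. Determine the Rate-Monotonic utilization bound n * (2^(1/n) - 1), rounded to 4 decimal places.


Compute 2^(1/46) = 1.0151825180
Subtract 1: 1.0151825180 - 1 = 0.0151825180
Multiply by n: 46 * 0.0151825180 = 0.6983958280
Round to 4 dp: 0.6984

0.6984


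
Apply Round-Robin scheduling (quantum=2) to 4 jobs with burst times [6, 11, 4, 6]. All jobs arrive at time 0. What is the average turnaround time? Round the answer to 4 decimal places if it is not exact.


Time quantum = 2
Execution trace:
  J1 runs 2 units, time = 2
  J2 runs 2 units, time = 4
  J3 runs 2 units, time = 6
  J4 runs 2 units, time = 8
  J1 runs 2 units, time = 10
  J2 runs 2 units, time = 12
  J3 runs 2 units, time = 14
  J4 runs 2 units, time = 16
  J1 runs 2 units, time = 18
  J2 runs 2 units, time = 20
  J4 runs 2 units, time = 22
  J2 runs 2 units, time = 24
  J2 runs 2 units, time = 26
  J2 runs 1 units, time = 27
Finish times: [18, 27, 14, 22]
Average turnaround = 81/4 = 20.25

20.25


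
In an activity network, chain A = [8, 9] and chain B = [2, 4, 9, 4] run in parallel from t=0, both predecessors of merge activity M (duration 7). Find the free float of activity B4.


ES(B4) = sum of predecessors on chain B = 15
EF(B4) = ES + duration = 15 + 4 = 19
Successor of B4 is M. ES(M) = max(sum(A), sum(B)) = max(17, 19) = 19
Free float = ES(successor) - EF(current) = 19 - 19 = 0

0


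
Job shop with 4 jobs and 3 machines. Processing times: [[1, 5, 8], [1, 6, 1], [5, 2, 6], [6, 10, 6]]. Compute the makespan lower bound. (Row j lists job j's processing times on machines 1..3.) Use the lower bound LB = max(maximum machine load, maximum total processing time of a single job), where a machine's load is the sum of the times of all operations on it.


Machine loads:
  Machine 1: 1 + 1 + 5 + 6 = 13
  Machine 2: 5 + 6 + 2 + 10 = 23
  Machine 3: 8 + 1 + 6 + 6 = 21
Max machine load = 23
Job totals:
  Job 1: 14
  Job 2: 8
  Job 3: 13
  Job 4: 22
Max job total = 22
Lower bound = max(23, 22) = 23

23


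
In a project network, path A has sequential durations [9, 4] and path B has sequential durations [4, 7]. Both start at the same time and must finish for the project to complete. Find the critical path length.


Path A total = 9 + 4 = 13
Path B total = 4 + 7 = 11
Critical path = longest path = max(13, 11) = 13

13


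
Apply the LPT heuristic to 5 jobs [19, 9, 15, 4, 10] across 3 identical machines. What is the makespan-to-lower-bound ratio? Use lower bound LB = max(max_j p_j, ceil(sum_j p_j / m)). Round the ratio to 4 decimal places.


LPT order: [19, 15, 10, 9, 4]
Machine loads after assignment: [19, 19, 19]
LPT makespan = 19
Lower bound = max(max_job, ceil(total/3)) = max(19, 19) = 19
Ratio = 19 / 19 = 1.0

1.0


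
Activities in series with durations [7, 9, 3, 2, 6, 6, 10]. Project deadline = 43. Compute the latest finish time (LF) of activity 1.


LF(activity 1) = deadline - sum of successor durations
Successors: activities 2 through 7 with durations [9, 3, 2, 6, 6, 10]
Sum of successor durations = 36
LF = 43 - 36 = 7

7


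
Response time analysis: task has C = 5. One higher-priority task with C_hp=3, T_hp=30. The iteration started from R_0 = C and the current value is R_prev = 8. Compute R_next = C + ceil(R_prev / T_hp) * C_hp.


R_next = C + ceil(R_prev / T_hp) * C_hp
ceil(8 / 30) = ceil(0.2667) = 1
Interference = 1 * 3 = 3
R_next = 5 + 3 = 8
R_next = R_prev, so the iteration has converged (response time = 8).

8


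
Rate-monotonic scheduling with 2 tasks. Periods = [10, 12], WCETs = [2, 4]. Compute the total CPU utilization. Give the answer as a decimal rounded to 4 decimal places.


Compute individual utilizations (exact fractions):
  Task 1: C/T = 2/10 = 1/5 (approx. 0.2)
  Task 2: C/T = 4/12 = 1/3 (approx. 0.3333)
Total utilization U = 1/5 + 1/3 = 8/15
Rounded to 4 decimal places: U = 0.5333
RM (Liu & Layland) bound for 2 tasks = 0.828427; compare with U = 8/15 (approx. 0.533333)
U <= bound, so schedulable by RM sufficient condition.

0.5333


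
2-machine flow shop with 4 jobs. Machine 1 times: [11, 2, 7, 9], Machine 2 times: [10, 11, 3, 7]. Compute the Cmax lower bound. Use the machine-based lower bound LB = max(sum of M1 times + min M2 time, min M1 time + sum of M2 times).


LB1 = sum(M1 times) + min(M2 times) = 29 + 3 = 32
LB2 = min(M1 times) + sum(M2 times) = 2 + 31 = 33
Lower bound = max(LB1, LB2) = max(32, 33) = 33

33


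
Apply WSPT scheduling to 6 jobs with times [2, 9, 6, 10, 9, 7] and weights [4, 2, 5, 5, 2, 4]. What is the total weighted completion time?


Compute p/w ratios and sort ascending (WSPT): [(2, 4), (6, 5), (7, 4), (10, 5), (9, 2), (9, 2)]
Compute weighted completion times:
  Job (p=2,w=4): C=2, w*C=4*2=8
  Job (p=6,w=5): C=8, w*C=5*8=40
  Job (p=7,w=4): C=15, w*C=4*15=60
  Job (p=10,w=5): C=25, w*C=5*25=125
  Job (p=9,w=2): C=34, w*C=2*34=68
  Job (p=9,w=2): C=43, w*C=2*43=86
Total weighted completion time = 387

387


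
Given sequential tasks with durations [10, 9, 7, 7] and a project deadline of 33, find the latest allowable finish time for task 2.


LF(activity 2) = deadline - sum of successor durations
Successors: activities 3 through 4 with durations [7, 7]
Sum of successor durations = 14
LF = 33 - 14 = 19

19


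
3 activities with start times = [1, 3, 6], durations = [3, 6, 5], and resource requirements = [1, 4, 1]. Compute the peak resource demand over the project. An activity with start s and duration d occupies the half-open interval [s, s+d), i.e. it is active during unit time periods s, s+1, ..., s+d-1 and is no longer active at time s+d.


Each activity i is active on [start_i, start_i + duration_i).
Compute total resource usage per time slot:
  t=0: active resources = [], total = 0
  t=1: active resources = [1], total = 1
  t=2: active resources = [1], total = 1
  t=3: active resources = [1, 4], total = 5
  t=4: active resources = [4], total = 4
  t=5: active resources = [4], total = 4
  t=6: active resources = [4, 1], total = 5
  t=7: active resources = [4, 1], total = 5
  t=8: active resources = [4, 1], total = 5
  t=9: active resources = [1], total = 1
  t=10: active resources = [1], total = 1
Peak resource demand = 5

5


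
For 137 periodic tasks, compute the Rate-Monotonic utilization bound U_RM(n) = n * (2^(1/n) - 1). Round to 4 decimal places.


Compute 2^(1/137) = 1.0050722892
Subtract 1: 1.0050722892 - 1 = 0.0050722892
Multiply by n: 137 * 0.0050722892 = 0.6949036204
Round to 4 dp: 0.6949

0.6949


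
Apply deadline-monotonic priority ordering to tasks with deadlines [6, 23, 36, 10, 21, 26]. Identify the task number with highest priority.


Sort tasks by relative deadline (ascending):
  Task 1: deadline = 6
  Task 4: deadline = 10
  Task 5: deadline = 21
  Task 2: deadline = 23
  Task 6: deadline = 26
  Task 3: deadline = 36
Priority order (highest first): [1, 4, 5, 2, 6, 3]
Highest priority task = 1

1


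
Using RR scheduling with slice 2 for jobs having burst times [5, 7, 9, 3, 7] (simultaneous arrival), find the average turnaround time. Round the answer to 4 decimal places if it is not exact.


Time quantum = 2
Execution trace:
  J1 runs 2 units, time = 2
  J2 runs 2 units, time = 4
  J3 runs 2 units, time = 6
  J4 runs 2 units, time = 8
  J5 runs 2 units, time = 10
  J1 runs 2 units, time = 12
  J2 runs 2 units, time = 14
  J3 runs 2 units, time = 16
  J4 runs 1 units, time = 17
  J5 runs 2 units, time = 19
  J1 runs 1 units, time = 20
  J2 runs 2 units, time = 22
  J3 runs 2 units, time = 24
  J5 runs 2 units, time = 26
  J2 runs 1 units, time = 27
  J3 runs 2 units, time = 29
  J5 runs 1 units, time = 30
  J3 runs 1 units, time = 31
Finish times: [20, 27, 31, 17, 30]
Average turnaround = 125/5 = 25.0

25.0


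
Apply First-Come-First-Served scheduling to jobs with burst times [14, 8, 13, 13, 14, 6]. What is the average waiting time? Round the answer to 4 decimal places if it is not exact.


FCFS order (as given): [14, 8, 13, 13, 14, 6]
Waiting times:
  Job 1: wait = 0
  Job 2: wait = 14
  Job 3: wait = 22
  Job 4: wait = 35
  Job 5: wait = 48
  Job 6: wait = 62
Sum of waiting times = 181
Average waiting time = 181/6 = 30.1667

30.1667


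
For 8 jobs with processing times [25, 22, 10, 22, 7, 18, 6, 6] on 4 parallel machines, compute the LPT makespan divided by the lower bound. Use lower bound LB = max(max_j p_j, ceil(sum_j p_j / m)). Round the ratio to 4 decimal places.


LPT order: [25, 22, 22, 18, 10, 7, 6, 6]
Machine loads after assignment: [31, 29, 28, 28]
LPT makespan = 31
Lower bound = max(max_job, ceil(total/4)) = max(25, 29) = 29
Ratio = 31 / 29 = 1.069

1.069


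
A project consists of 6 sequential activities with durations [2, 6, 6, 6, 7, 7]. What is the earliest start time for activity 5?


Activity 5 starts after activities 1 through 4 complete.
Predecessor durations: [2, 6, 6, 6]
ES = 2 + 6 + 6 + 6 = 20

20


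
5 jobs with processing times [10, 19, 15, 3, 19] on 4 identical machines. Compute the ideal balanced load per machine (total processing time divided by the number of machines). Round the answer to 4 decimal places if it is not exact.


Total processing time = 10 + 19 + 15 + 3 + 19 = 66
Number of machines = 4
Ideal balanced load = 66 / 4 = 16.5

16.5


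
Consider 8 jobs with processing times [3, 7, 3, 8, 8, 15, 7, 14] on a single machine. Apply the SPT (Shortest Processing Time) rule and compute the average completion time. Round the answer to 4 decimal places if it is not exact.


Sort jobs by processing time (SPT order): [3, 3, 7, 7, 8, 8, 14, 15]
Compute completion times sequentially:
  Job 1: processing = 3, completes at 3
  Job 2: processing = 3, completes at 6
  Job 3: processing = 7, completes at 13
  Job 4: processing = 7, completes at 20
  Job 5: processing = 8, completes at 28
  Job 6: processing = 8, completes at 36
  Job 7: processing = 14, completes at 50
  Job 8: processing = 15, completes at 65
Sum of completion times = 221
Average completion time = 221/8 = 27.625

27.625


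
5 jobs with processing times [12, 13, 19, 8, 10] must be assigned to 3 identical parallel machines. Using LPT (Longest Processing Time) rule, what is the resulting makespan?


Sort jobs in decreasing order (LPT): [19, 13, 12, 10, 8]
Assign each job to the least loaded machine:
  Machine 1: jobs [19], load = 19
  Machine 2: jobs [13, 8], load = 21
  Machine 3: jobs [12, 10], load = 22
Makespan = max load = 22

22


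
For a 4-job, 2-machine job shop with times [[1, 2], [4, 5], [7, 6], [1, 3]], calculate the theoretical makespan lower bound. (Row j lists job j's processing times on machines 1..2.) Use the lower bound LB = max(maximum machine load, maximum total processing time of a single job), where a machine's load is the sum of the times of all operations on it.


Machine loads:
  Machine 1: 1 + 4 + 7 + 1 = 13
  Machine 2: 2 + 5 + 6 + 3 = 16
Max machine load = 16
Job totals:
  Job 1: 3
  Job 2: 9
  Job 3: 13
  Job 4: 4
Max job total = 13
Lower bound = max(16, 13) = 16

16


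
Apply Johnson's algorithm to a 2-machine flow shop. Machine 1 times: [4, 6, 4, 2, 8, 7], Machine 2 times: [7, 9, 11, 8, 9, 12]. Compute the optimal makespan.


Apply Johnson's rule:
  Group 1 (a <= b): [(4, 2, 8), (1, 4, 7), (3, 4, 11), (2, 6, 9), (6, 7, 12), (5, 8, 9)]
  Group 2 (a > b): []
Optimal job order: [4, 1, 3, 2, 6, 5]
Schedule:
  Job 4: M1 done at 2, M2 done at 10
  Job 1: M1 done at 6, M2 done at 17
  Job 3: M1 done at 10, M2 done at 28
  Job 2: M1 done at 16, M2 done at 37
  Job 6: M1 done at 23, M2 done at 49
  Job 5: M1 done at 31, M2 done at 58
Makespan = 58

58


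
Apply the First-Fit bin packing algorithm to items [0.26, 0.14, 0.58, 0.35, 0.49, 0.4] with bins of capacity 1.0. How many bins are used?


Place items sequentially using First-Fit:
  Item 0.26 -> new Bin 1
  Item 0.14 -> Bin 1 (now 0.4)
  Item 0.58 -> Bin 1 (now 0.98)
  Item 0.35 -> new Bin 2
  Item 0.49 -> Bin 2 (now 0.84)
  Item 0.4 -> new Bin 3
Total bins used = 3

3


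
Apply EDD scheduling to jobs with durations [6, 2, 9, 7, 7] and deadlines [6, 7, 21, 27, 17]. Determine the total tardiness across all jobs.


Sort by due date (EDD order): [(6, 6), (2, 7), (7, 17), (9, 21), (7, 27)]
Compute completion times and tardiness:
  Job 1: p=6, d=6, C=6, tardiness=max(0,6-6)=0
  Job 2: p=2, d=7, C=8, tardiness=max(0,8-7)=1
  Job 3: p=7, d=17, C=15, tardiness=max(0,15-17)=0
  Job 4: p=9, d=21, C=24, tardiness=max(0,24-21)=3
  Job 5: p=7, d=27, C=31, tardiness=max(0,31-27)=4
Total tardiness = 8

8


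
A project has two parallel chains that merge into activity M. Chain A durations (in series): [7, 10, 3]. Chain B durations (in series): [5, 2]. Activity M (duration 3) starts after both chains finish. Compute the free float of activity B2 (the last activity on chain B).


ES(B2) = sum of predecessors on chain B = 5
EF(B2) = ES + duration = 5 + 2 = 7
Successor of B2 is M. ES(M) = max(sum(A), sum(B)) = max(20, 7) = 20
Free float = ES(successor) - EF(current) = 20 - 7 = 13

13


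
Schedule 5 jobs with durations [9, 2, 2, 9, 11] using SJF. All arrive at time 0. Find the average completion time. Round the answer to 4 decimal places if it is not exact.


SJF order (ascending): [2, 2, 9, 9, 11]
Completion times:
  Job 1: burst=2, C=2
  Job 2: burst=2, C=4
  Job 3: burst=9, C=13
  Job 4: burst=9, C=22
  Job 5: burst=11, C=33
Average completion = 74/5 = 14.8

14.8


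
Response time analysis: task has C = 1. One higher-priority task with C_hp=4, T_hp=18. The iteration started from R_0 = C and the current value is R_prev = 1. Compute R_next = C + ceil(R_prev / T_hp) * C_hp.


R_next = C + ceil(R_prev / T_hp) * C_hp
ceil(1 / 18) = ceil(0.0556) = 1
Interference = 1 * 4 = 4
R_next = 1 + 4 = 5

5


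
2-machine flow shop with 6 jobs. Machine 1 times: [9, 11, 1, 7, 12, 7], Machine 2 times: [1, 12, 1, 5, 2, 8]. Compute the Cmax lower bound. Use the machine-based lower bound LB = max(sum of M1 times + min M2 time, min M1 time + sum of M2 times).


LB1 = sum(M1 times) + min(M2 times) = 47 + 1 = 48
LB2 = min(M1 times) + sum(M2 times) = 1 + 29 = 30
Lower bound = max(LB1, LB2) = max(48, 30) = 48

48
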